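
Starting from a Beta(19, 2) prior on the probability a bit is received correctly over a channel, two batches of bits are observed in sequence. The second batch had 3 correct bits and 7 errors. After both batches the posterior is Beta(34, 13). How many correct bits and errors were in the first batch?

Sequential conjugate updates are equivalent to a single update on the pooled data, so total successes = posterior α − prior α and total failures = posterior β − prior β.
Total across both batches: 34−19=15 correct bits, 13−2=11 errors.
Subtract the second batch: 15−3=12 correct bits and 11−7=4 errors.

12 correct bits and 4 errors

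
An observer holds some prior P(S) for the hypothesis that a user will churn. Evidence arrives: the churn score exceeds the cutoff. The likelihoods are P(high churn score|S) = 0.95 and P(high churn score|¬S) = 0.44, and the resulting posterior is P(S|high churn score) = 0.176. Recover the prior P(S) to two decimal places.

Bayes' rule in odds form gives O(S|E) = O(S)·[P(E|S)/P(E|¬S)], hence O(S) = O(S|E)/LR.
Posterior odds = 0.176/(1−0.176) = 0.2136. LR = 0.95/0.44 = 2.1591.
Prior odds = 0.2136/2.1591 = 0.0989, so P(S) = 0.0989/(1+0.0989) ≈ 0.09.

P(S) = 0.09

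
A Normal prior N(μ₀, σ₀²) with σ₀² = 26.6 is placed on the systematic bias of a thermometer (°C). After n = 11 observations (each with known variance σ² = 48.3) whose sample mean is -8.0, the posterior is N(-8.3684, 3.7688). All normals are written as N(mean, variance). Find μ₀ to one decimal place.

μ₀ = -10.6

The posterior mean is a precision-weighted average: μ_n = (τ₀μ₀ + τ_data·x̄)/(τ₀+τ_data), with τ₀=1/σ₀² and τ_data=n/σ².
Here τ₀ = 1/26.6 = 0.037594 and τ_data = 11/48.3 = 0.227743, so τ_n = 0.265337.
Rearranging for μ₀: μ₀ = (μ_n·τ_n − τ_data·x̄)/τ₀ = (-8.3684·0.265337 − 0.227743·-8.0) / 0.037594 = -0.398502/0.037594 ≈ -10.6.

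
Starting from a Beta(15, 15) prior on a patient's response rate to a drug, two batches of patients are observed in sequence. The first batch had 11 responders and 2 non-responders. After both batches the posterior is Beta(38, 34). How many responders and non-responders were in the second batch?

12 responders and 17 non-responders

Sequential conjugate updates are equivalent to a single update on the pooled data, so total successes = posterior α − prior α and total failures = posterior β − prior β.
Total across both batches: 38−15=23 responders, 34−15=19 non-responders.
Subtract the first batch: 23−11=12 responders and 19−2=17 non-responders.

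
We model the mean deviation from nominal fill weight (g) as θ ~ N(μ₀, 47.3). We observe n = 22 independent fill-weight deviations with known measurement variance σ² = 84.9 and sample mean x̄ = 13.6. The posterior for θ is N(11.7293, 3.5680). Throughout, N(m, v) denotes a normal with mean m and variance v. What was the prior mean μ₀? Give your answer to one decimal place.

With known observation variance, the Normal–Normal posterior has precision τ_n = τ₀ + n/σ² and mean μ_n = (τ₀μ₀ + (n/σ²)x̄)/τ_n.
Here τ₀ = 1/47.3 = 0.021142 and τ_data = 22/84.9 = 0.259128, so τ_n = 0.280270.
Rearranging for μ₀: μ₀ = (μ_n·τ_n − τ_data·x̄)/τ₀ = (11.7293·0.280270 − 0.259128·13.6) / 0.021142 = -0.236770/0.021142 ≈ -11.2.

μ₀ = -11.2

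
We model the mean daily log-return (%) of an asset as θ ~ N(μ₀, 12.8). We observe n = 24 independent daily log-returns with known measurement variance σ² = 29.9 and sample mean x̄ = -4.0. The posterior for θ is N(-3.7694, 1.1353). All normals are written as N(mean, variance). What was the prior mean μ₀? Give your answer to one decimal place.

μ₀ = -1.4

The posterior mean is a precision-weighted average: μ_n = (τ₀μ₀ + τ_data·x̄)/(τ₀+τ_data), with τ₀=1/σ₀² and τ_data=n/σ².
Here τ₀ = 1/12.8 = 0.078125 and τ_data = 24/29.9 = 0.802676, so τ_n = 0.880801.
Rearranging for μ₀: μ₀ = (μ_n·τ_n − τ_data·x̄)/τ₀ = (-3.7694·0.880801 − 0.802676·-4.0) / 0.078125 = -0.109387/0.078125 ≈ -1.4.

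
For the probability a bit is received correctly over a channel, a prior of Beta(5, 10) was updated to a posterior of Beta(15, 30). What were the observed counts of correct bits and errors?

Under Beta–binomial conjugacy the posterior parameters are (α+s, β+f).
So s = 15 − 5 = 10 and f = 30 − 10 = 20.

10 correct bits and 20 errors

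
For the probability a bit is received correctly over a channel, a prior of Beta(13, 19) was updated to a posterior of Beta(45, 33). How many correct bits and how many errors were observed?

32 correct bits and 14 errors

A Beta(α, β) prior with s successes and f failures in binomial data gives a Beta(α+s, β+f) posterior.
Match parameters: s=45−13=32, f=33−19=14.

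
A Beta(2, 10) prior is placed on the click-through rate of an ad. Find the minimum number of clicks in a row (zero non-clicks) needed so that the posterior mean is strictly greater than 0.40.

After k clicks and 0 non-clicks the posterior is Beta(2+k, 10), with mean (2+k)/(2+10+k).
Set (2+k)/(12+k) > 0.40 and solve: k > (0.40·12 − 2)/(1 − 0.40) = 4.667.
The smallest integer exceeding 4.667 is 5.

k = 5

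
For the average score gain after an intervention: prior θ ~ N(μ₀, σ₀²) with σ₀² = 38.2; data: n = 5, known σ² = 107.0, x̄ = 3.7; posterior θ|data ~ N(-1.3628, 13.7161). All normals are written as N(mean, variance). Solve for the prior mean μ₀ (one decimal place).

The posterior mean is a precision-weighted average: μ_n = (τ₀μ₀ + τ_data·x̄)/(τ₀+τ_data), with τ₀=1/σ₀² and τ_data=n/σ².
Here τ₀ = 1/38.2 = 0.026178 and τ_data = 5/107.0 = 0.046729, so τ_n = 0.072907.
Rearranging for μ₀: μ₀ = (μ_n·τ_n − τ_data·x̄)/τ₀ = (-1.3628·0.072907 − 0.046729·3.7) / 0.026178 = -0.272255/0.026178 ≈ -10.4.

μ₀ = -10.4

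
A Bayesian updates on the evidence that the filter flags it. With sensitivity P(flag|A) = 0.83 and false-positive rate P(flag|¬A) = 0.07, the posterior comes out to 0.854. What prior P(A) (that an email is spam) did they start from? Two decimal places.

Bayes' rule in odds form gives O(A|E) = O(A)·[P(E|A)/P(E|¬A)], hence O(A) = O(A|E)/LR.
Posterior odds = 0.854/(1−0.854) = 5.8493. LR = 0.83/0.07 = 11.8571.
Prior odds = 5.8493/11.8571 = 0.4933, so P(A) = 0.4933/(1+0.4933) ≈ 0.33.

P(A) = 0.33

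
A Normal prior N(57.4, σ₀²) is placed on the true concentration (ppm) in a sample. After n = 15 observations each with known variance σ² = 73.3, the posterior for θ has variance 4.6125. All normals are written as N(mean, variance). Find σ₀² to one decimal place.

σ₀² = 82.2

For the Normal–Normal model with known σ², precisions add: τ_n = τ₀ + n/σ².
So 1/σ₀² = 1/4.6125 − 15/73.3 = 0.216802 − 0.204638 = 0.012164.
Hence σ₀² = 1/0.012164 ≈ 82.2.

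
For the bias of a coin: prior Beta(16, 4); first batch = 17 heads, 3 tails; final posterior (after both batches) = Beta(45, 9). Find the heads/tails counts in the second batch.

12 heads and 2 tails

Because Beta–binomial updating is additive in the counts, the combined data contributed (α_post−α_prior, β_post−β_prior) successes and failures.
Total across both batches: 45−16=29 heads, 9−4=5 tails.
Subtract the first batch: 29−17=12 heads and 5−3=2 tails.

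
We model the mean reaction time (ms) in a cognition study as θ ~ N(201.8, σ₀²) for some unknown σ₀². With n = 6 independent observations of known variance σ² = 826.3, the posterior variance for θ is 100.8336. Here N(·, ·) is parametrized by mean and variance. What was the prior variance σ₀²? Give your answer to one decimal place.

σ₀² = 376.5

Posterior precision equals prior precision plus data precision: 1/σ_n² = 1/σ₀² + n/σ².
So 1/σ₀² = 1/100.8336 − 6/826.3 = 0.009917 − 0.007261 = 0.002656.
Hence σ₀² = 1/0.002656 ≈ 376.5.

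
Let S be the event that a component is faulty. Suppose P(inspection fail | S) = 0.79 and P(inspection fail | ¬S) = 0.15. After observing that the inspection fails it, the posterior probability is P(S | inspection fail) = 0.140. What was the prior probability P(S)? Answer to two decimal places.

P(S) = 0.03

In odds form, posterior odds = prior odds × likelihood ratio, so prior odds = posterior odds ÷ LR.
Posterior odds = 0.140/(1−0.140) = 0.1628. LR = 0.79/0.15 = 5.2667.
Prior odds = 0.1628/5.2667 = 0.0309, so P(S) = 0.0309/(1+0.0309) ≈ 0.03.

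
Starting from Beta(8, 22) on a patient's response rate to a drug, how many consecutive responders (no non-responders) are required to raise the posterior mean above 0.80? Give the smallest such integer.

k = 81

After k responders and 0 non-responders the posterior is Beta(8+k, 22), with mean (8+k)/(8+22+k).
Set (8+k)/(30+k) > 0.80 and solve: k > (0.80·30 − 8)/(1 − 0.80) = 80.000.
The smallest integer exceeding 80.000 is 81, and checking k=81: (89)/(111) = 0.8018 > 0.80.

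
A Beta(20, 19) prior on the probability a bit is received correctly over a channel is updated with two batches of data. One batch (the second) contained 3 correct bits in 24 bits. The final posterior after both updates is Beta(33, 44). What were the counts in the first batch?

10 correct bits and 4 errors

Sequential conjugate updates are equivalent to a single update on the pooled data, so total successes = posterior α − prior α and total failures = posterior β − prior β.
Total across both batches: 33−20=13 correct bits, 44−19=25 errors.
Subtract the second batch: 13−3=10 correct bits and 25−21=4 errors.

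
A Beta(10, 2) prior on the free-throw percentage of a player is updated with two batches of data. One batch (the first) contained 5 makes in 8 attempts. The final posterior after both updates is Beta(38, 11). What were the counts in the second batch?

23 makes and 6 misses

Because Beta–binomial updating is additive in the counts, the combined data contributed (α_post−α_prior, β_post−β_prior) successes and failures.
Total across both batches: 38−10=28 makes, 11−2=9 misses.
Subtract the first batch: 28−5=23 makes and 9−3=6 misses.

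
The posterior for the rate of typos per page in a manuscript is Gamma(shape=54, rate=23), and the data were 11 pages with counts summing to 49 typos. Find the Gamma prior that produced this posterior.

A Gamma(α, β) prior (rate parametrization) on a Poisson rate with n observations summing to S gives posterior Gamma(α+S, β+n).
So α = 54 − 49 = 5 and β = 23 − 11 = 12.

Gamma(shape=5, rate=12)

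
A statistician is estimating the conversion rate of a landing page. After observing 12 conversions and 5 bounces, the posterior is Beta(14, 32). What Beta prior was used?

Beta(2, 27)

Beta is conjugate to the binomial likelihood: posterior = Beta(α+s, β+f).
So α = 14 − 12 = 2 and β = 32 − 5 = 27.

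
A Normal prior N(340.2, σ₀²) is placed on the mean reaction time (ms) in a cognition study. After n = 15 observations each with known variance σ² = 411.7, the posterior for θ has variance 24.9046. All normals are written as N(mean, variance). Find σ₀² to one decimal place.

Posterior precision equals prior precision plus data precision: 1/σ_n² = 1/σ₀² + n/σ².
So 1/σ₀² = 1/24.9046 − 15/411.7 = 0.040153 − 0.036434 = 0.003719.
Hence σ₀² = 1/0.003719 ≈ 268.9.

σ₀² = 268.9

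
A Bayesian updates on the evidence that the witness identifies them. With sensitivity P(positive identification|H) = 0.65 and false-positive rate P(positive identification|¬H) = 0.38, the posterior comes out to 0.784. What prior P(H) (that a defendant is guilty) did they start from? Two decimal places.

In odds form, posterior odds = prior odds × likelihood ratio, so prior odds = posterior odds ÷ LR.
Posterior odds = 0.784/(1−0.784) = 3.6296. LR = 0.65/0.38 = 1.7105.
Prior odds = 3.6296/1.7105 = 2.1220, so P(H) = 2.1220/(1+2.1220) ≈ 0.68.

P(H) = 0.68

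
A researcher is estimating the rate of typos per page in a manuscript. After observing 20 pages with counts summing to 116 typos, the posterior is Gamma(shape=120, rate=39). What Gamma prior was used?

Gamma(shape=4, rate=19)

A Gamma(α, β) prior (rate parametrization) on a Poisson rate with n observations summing to S gives posterior Gamma(α+S, β+n).
So α = 120 − 116 = 4 and β = 39 − 20 = 19.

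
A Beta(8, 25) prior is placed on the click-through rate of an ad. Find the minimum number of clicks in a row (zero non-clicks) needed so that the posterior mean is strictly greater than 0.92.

After k clicks and 0 non-clicks the posterior is Beta(8+k, 25), with mean (8+k)/(8+25+k).
Set (8+k)/(33+k) > 0.92 and solve: k > (0.92·33 − 8)/(1 − 0.92) = 279.500.
The smallest integer exceeding 279.500 is 280, and checking k=280: (288)/(313) = 0.9201 > 0.92.

k = 280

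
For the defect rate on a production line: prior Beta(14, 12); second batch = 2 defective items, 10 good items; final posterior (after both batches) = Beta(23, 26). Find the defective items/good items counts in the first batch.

7 defective items and 4 good items

Sequential conjugate updates are equivalent to a single update on the pooled data, so total successes = posterior α − prior α and total failures = posterior β − prior β.
Total across both batches: 23−14=9 defective items, 26−12=14 good items.
Subtract the second batch: 9−2=7 defective items and 14−10=4 good items.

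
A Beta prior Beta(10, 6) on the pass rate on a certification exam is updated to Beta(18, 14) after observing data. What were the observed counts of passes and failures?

Beta is conjugate to the binomial likelihood: posterior = Beta(α+s, β+f).
Match parameters: s=18−10=8, f=14−6=8.

8 passes and 8 failures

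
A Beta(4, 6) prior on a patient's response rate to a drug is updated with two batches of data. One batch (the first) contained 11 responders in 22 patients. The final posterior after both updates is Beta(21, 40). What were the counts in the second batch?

Sequential conjugate updates are equivalent to a single update on the pooled data, so total successes = posterior α − prior α and total failures = posterior β − prior β.
Total across both batches: 21−4=17 responders, 40−6=34 non-responders.
Subtract the first batch: 17−11=6 responders and 34−11=23 non-responders.

6 responders and 23 non-responders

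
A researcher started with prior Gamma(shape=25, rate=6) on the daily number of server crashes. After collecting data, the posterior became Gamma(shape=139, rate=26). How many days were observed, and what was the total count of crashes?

Gamma–Poisson conjugacy: posterior shape = α + Σxᵢ, posterior rate = β + n.
Matching: Σxᵢ = 139 − 25 = 114 and n = 26 − 6 = 20.

n = 20 days with total 114 crashes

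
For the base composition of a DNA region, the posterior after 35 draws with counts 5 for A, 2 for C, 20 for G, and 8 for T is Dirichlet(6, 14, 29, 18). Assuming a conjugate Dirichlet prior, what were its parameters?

Dirichlet(1, 12, 9, 10)

For a Dirichlet(α) prior with multinomial counts c, the posterior is Dirichlet(α + c) componentwise.
Subtract each count from the matching posterior parameter: 6−5=1, 14−2=12, 29−20=9, 18−8=10.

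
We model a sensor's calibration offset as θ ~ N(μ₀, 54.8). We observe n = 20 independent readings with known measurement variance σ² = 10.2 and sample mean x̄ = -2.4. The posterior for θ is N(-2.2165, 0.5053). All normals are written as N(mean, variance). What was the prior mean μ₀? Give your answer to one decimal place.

With known observation variance, the Normal–Normal posterior has precision τ_n = τ₀ + n/σ² and mean μ_n = (τ₀μ₀ + (n/σ²)x̄)/τ_n.
Here τ₀ = 1/54.8 = 0.018248 and τ_data = 20/10.2 = 1.960784, so τ_n = 1.979032.
Rearranging for μ₀: μ₀ = (μ_n·τ_n − τ_data·x̄)/τ₀ = (-2.2165·1.979032 − 1.960784·-2.4) / 0.018248 = 0.319357/0.018248 ≈ 17.5.

μ₀ = 17.5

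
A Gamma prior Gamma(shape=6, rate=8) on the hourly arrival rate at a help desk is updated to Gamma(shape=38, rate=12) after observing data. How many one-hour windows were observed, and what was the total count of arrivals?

A Gamma(α, β) prior (rate parametrization) on a Poisson rate with n observations summing to S gives posterior Gamma(α+S, β+n).
Matching: Σxᵢ = 38 − 6 = 32 and n = 12 − 8 = 4.

n = 4 one-hour windows with total 32 arrivals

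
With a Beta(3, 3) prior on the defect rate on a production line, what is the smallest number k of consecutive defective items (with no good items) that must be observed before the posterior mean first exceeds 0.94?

k = 45

After k defective items and 0 good items the posterior is Beta(3+k, 3), with mean (3+k)/(3+3+k).
Set (3+k)/(6+k) > 0.94 and solve: k > (0.94·6 − 3)/(1 − 0.94) = 44.000.
The smallest integer exceeding 44.000 is 45, and checking k=45: (48)/(51) = 0.9412 > 0.94.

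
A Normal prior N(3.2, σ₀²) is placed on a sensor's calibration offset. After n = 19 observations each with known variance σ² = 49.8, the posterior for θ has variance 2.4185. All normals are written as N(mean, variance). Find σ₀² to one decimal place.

σ₀² = 31.3

For the Normal–Normal model with known σ², precisions add: τ_n = τ₀ + n/σ².
So 1/σ₀² = 1/2.4185 − 19/49.8 = 0.413479 − 0.381526 = 0.031953.
Hence σ₀² = 1/0.031953 ≈ 31.3.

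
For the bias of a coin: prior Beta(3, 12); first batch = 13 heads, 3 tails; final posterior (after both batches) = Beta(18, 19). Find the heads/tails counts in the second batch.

2 heads and 4 tails

Because Beta–binomial updating is additive in the counts, the combined data contributed (α_post−α_prior, β_post−β_prior) successes and failures.
Total across both batches: 18−3=15 heads, 19−12=7 tails.
Subtract the first batch: 15−13=2 heads and 7−3=4 tails.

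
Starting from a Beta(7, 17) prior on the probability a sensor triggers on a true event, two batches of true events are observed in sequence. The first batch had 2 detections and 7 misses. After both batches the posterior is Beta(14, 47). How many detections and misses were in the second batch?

5 detections and 23 misses

Sequential conjugate updates are equivalent to a single update on the pooled data, so total successes = posterior α − prior α and total failures = posterior β − prior β.
Total across both batches: 14−7=7 detections, 47−17=30 misses.
Subtract the first batch: 7−2=5 detections and 30−7=23 misses.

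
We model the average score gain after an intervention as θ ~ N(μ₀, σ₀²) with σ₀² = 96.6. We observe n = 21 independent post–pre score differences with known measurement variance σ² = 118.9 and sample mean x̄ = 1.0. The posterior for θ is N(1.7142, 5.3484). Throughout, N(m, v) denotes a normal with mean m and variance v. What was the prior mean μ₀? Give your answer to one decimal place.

With known observation variance, the Normal–Normal posterior has precision τ_n = τ₀ + n/σ² and mean μ_n = (τ₀μ₀ + (n/σ²)x̄)/τ_n.
Here τ₀ = 1/96.6 = 0.010352 and τ_data = 21/118.9 = 0.176619, so τ_n = 0.186971.
Rearranging for μ₀: μ₀ = (μ_n·τ_n − τ_data·x̄)/τ₀ = (1.7142·0.186971 − 0.176619·1.0) / 0.010352 = 0.143887/0.010352 ≈ 13.9.

μ₀ = 13.9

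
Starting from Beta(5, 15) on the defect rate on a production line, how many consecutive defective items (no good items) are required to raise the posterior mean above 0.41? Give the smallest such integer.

After k defective items and 0 good items the posterior is Beta(5+k, 15), with mean (5+k)/(5+15+k).
Set (5+k)/(20+k) > 0.41 and solve: k > (0.41·20 − 5)/(1 − 0.41) = 5.424.
The smallest integer exceeding 5.424 is 6, and checking k=6: (11)/(26) = 0.4231 > 0.41.

k = 6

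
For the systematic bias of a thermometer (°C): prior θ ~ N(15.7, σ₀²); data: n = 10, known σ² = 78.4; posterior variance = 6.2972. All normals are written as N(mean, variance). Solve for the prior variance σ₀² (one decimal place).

σ₀² = 32.0

For the Normal–Normal model with known σ², precisions add: τ_n = τ₀ + n/σ².
So 1/σ₀² = 1/6.2972 − 10/78.4 = 0.158801 − 0.127551 = 0.031250.
Hence σ₀² = 1/0.031250 ≈ 32.0.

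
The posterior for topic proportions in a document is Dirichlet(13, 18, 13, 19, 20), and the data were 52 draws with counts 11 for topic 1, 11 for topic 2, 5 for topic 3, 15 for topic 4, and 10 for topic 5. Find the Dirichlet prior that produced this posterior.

For a Dirichlet(α) prior with multinomial counts c, the posterior is Dirichlet(α + c) componentwise.
Subtract each count from the matching posterior parameter: 13−11=2, 18−11=7, 13−5=8, 19−15=4, 20−10=10.

Dirichlet(2, 7, 8, 4, 10)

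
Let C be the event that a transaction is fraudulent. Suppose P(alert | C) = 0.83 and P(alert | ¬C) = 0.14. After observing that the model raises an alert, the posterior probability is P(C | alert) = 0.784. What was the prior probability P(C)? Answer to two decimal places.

In odds form, posterior odds = prior odds × likelihood ratio, so prior odds = posterior odds ÷ LR.
Posterior odds = 0.784/(1−0.784) = 3.6296. LR = 0.83/0.14 = 5.9286.
Prior odds = 3.6296/5.9286 = 0.6122, so P(C) = 0.6122/(1+0.6122) ≈ 0.38.

P(C) = 0.38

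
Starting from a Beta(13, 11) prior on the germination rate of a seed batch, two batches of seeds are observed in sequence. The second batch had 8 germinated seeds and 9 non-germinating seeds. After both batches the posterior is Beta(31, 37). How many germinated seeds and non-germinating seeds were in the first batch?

Sequential conjugate updates are equivalent to a single update on the pooled data, so total successes = posterior α − prior α and total failures = posterior β − prior β.
Total across both batches: 31−13=18 germinated seeds, 37−11=26 non-germinating seeds.
Subtract the second batch: 18−8=10 germinated seeds and 26−9=17 non-germinating seeds.

10 germinated seeds and 17 non-germinating seeds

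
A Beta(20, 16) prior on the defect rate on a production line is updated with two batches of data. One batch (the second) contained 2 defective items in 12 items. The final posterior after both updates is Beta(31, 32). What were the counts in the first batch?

9 defective items and 6 good items

Sequential conjugate updates are equivalent to a single update on the pooled data, so total successes = posterior α − prior α and total failures = posterior β − prior β.
Total across both batches: 31−20=11 defective items, 32−16=16 good items.
Subtract the second batch: 11−2=9 defective items and 16−10=6 good items.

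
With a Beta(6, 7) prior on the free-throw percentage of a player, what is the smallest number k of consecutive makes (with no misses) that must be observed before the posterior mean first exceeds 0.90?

After k makes and 0 misses the posterior is Beta(6+k, 7), with mean (6+k)/(6+7+k).
Set (6+k)/(13+k) > 0.90 and solve: k > (0.90·13 − 6)/(1 − 0.90) = 57.000.
The smallest integer exceeding 57.000 is 58, and checking k=58: (64)/(71) = 0.9014 > 0.90.

k = 58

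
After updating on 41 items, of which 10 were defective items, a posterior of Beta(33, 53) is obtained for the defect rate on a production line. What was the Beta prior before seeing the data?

Under Beta–binomial conjugacy the posterior parameters are (α+s, β+f).
Subtract the data counts: 33−10=23, 53−31=22.

Beta(23, 22)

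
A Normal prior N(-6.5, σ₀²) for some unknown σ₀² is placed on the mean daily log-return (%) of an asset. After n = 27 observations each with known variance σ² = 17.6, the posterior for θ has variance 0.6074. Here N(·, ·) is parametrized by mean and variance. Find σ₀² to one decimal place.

σ₀² = 8.9

Posterior precision equals prior precision plus data precision: 1/σ_n² = 1/σ₀² + n/σ².
So 1/σ₀² = 1/0.6074 − 27/17.6 = 1.646362 − 1.534091 = 0.112271.
Hence σ₀² = 1/0.112271 ≈ 8.9.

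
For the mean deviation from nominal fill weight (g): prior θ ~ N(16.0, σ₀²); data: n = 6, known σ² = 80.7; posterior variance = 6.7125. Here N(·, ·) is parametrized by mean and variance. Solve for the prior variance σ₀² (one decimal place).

σ₀² = 13.4

For the Normal–Normal model with known σ², precisions add: τ_n = τ₀ + n/σ².
So 1/σ₀² = 1/6.7125 − 6/80.7 = 0.148976 − 0.074349 = 0.074627.
Hence σ₀² = 1/0.074627 ≈ 13.4.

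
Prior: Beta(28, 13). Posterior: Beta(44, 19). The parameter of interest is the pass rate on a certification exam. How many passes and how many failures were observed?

A Beta(a, b) prior with s successes and f failures in binomial data gives a Beta(a+s, b+f) posterior.
Match parameters: s=44−28=16, f=19−13=6.

16 passes and 6 failures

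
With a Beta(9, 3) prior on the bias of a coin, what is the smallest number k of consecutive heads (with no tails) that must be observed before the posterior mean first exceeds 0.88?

k = 14

After k heads and 0 tails the posterior is Beta(9+k, 3), with mean (9+k)/(9+3+k).
Set (9+k)/(12+k) > 0.88 and solve: k > (0.88·12 − 9)/(1 − 0.88) = 13.000.
The smallest integer exceeding 13.000 is 14.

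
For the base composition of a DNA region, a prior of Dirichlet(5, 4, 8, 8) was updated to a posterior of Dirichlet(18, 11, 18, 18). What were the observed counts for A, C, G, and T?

For a Dirichlet(α) prior with multinomial counts c, the posterior is Dirichlet(α + c) componentwise.
Counts are posterior − prior componentwise: 18−5=13, 11−4=7, 18−8=10, 18−8=10.

counts (13, 7, 10, 10)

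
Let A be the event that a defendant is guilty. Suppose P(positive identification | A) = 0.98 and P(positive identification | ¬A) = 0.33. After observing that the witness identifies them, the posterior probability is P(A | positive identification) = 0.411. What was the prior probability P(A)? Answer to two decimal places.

P(A) = 0.19

In odds form, posterior odds = prior odds × likelihood ratio, so prior odds = posterior odds ÷ LR.
Posterior odds = 0.411/(1−0.411) = 0.6978. LR = 0.98/0.33 = 2.9697.
Prior odds = 0.6978/2.9697 = 0.2350, so P(A) = 0.2350/(1+0.2350) ≈ 0.19.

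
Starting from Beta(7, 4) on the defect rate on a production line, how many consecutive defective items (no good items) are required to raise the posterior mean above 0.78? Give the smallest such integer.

k = 8

After k defective items and 0 good items the posterior is Beta(7+k, 4), with mean (7+k)/(7+4+k).
Set (7+k)/(11+k) > 0.78 and solve: k > (0.78·11 − 7)/(1 − 0.78) = 7.182.
The smallest integer exceeding 7.182 is 8, and checking k=8: (15)/(19) = 0.7895 > 0.78.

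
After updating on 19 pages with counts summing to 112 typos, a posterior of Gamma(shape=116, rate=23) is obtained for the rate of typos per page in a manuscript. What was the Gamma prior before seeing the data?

A Gamma(α, β) prior (rate parametrization) on a Poisson rate with n observations summing to S gives posterior Gamma(α+S, β+n).
So α = 116 − 112 = 4 and β = 23 − 19 = 4.

Gamma(shape=4, rate=4)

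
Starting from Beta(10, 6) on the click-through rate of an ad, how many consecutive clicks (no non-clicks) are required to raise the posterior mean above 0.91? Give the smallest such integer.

k = 51

After k clicks and 0 non-clicks the posterior is Beta(10+k, 6), with mean (10+k)/(10+6+k).
Set (10+k)/(16+k) > 0.91 and solve: k > (0.91·16 − 10)/(1 − 0.91) = 50.667.
The smallest integer exceeding 50.667 is 51, and checking k=51: (61)/(67) = 0.9104 > 0.91.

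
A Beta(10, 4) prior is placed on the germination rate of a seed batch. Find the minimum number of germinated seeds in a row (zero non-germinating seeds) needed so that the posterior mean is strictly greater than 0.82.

After k germinated seeds and 0 non-germinating seeds the posterior is Beta(10+k, 4), with mean (10+k)/(10+4+k).
Set (10+k)/(14+k) > 0.82 and solve: k > (0.82·14 − 10)/(1 − 0.82) = 8.222.
The smallest integer exceeding 8.222 is 9, and checking k=9: (19)/(23) = 0.8261 > 0.82.

k = 9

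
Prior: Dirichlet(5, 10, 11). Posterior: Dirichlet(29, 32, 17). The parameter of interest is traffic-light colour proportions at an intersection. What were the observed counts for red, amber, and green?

For a Dirichlet(α) prior with multinomial counts c, the posterior is Dirichlet(α + c) componentwise.
Counts are posterior − prior componentwise: 29−5=24, 32−10=22, 17−11=6.

counts (24, 22, 6)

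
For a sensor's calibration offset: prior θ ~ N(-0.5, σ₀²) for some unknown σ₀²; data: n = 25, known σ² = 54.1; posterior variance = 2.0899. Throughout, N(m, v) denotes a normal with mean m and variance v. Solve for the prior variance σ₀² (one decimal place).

σ₀² = 61.0

Posterior precision equals prior precision plus data precision: 1/σ_n² = 1/σ₀² + n/σ².
So 1/σ₀² = 1/2.0899 − 25/54.1 = 0.478492 − 0.462107 = 0.016385.
Hence σ₀² = 1/0.016385 ≈ 61.0.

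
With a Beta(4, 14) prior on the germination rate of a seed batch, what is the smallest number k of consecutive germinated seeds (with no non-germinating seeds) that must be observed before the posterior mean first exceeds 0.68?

k = 26

After k germinated seeds and 0 non-germinating seeds the posterior is Beta(4+k, 14), with mean (4+k)/(4+14+k).
Set (4+k)/(18+k) > 0.68 and solve: k > (0.68·18 − 4)/(1 − 0.68) = 25.750.
The smallest integer exceeding 25.750 is 26.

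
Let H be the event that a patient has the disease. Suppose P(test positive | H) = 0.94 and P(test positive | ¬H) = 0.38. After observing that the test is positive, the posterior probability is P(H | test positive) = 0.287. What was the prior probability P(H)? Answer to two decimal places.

Bayes' rule in odds form gives O(H|E) = O(H)·[P(E|H)/P(E|¬H)], hence O(H) = O(H|E)/LR.
Posterior odds = 0.287/(1−0.287) = 0.4025. LR = 0.94/0.38 = 2.4737.
Prior odds = 0.4025/2.4737 = 0.1627, so P(H) = 0.1627/(1+0.1627) ≈ 0.14.

P(H) = 0.14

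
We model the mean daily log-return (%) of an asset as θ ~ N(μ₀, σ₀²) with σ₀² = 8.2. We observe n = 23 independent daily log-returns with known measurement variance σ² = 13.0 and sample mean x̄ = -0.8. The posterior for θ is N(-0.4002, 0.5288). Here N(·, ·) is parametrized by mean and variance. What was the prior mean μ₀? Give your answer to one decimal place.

μ₀ = 5.4

The posterior mean is a precision-weighted average: μ_n = (τ₀μ₀ + τ_data·x̄)/(τ₀+τ_data), with τ₀=1/σ₀² and τ_data=n/σ².
Here τ₀ = 1/8.2 = 0.121951 and τ_data = 23/13.0 = 1.769231, so τ_n = 1.891182.
Rearranging for μ₀: μ₀ = (μ_n·τ_n − τ_data·x̄)/τ₀ = (-0.4002·1.891182 − 1.769231·-0.8) / 0.121951 = 0.658534/0.121951 ≈ 5.4.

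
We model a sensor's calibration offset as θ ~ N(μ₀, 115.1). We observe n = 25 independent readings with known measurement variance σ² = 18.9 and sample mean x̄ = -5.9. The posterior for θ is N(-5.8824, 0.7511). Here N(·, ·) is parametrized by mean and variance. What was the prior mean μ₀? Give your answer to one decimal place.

μ₀ = -3.2

The posterior mean is a precision-weighted average: μ_n = (τ₀μ₀ + τ_data·x̄)/(τ₀+τ_data), with τ₀=1/σ₀² and τ_data=n/σ².
Here τ₀ = 1/115.1 = 0.008688 and τ_data = 25/18.9 = 1.322751, so τ_n = 1.331439.
Rearranging for μ₀: μ₀ = (μ_n·τ_n − τ_data·x̄)/τ₀ = (-5.8824·1.331439 − 1.322751·-5.9) / 0.008688 = -0.027826/0.008688 ≈ -3.2.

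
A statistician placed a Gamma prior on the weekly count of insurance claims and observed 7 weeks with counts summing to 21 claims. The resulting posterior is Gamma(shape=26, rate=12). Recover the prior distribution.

Gamma(shape=5, rate=5)

A Gamma(α, β) prior (rate parametrization) on a Poisson rate with n observations summing to S gives posterior Gamma(α+S, β+n).
So α = 26 − 21 = 5 and β = 12 − 7 = 5.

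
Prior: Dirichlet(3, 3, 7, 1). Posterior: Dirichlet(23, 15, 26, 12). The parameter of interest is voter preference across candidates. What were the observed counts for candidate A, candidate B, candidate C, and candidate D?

For a Dirichlet(α) prior with multinomial counts c, the posterior is Dirichlet(α + c) componentwise.
Counts are posterior − prior componentwise: 23−3=20, 15−3=12, 26−7=19, 12−1=11.

counts (20, 12, 19, 11)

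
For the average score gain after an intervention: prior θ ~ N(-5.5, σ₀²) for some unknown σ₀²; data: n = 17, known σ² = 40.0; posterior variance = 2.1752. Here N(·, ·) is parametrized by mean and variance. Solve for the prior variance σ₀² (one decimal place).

Posterior precision equals prior precision plus data precision: 1/σ_n² = 1/σ₀² + n/σ².
So 1/σ₀² = 1/2.1752 − 17/40.0 = 0.459728 − 0.425000 = 0.034728.
Hence σ₀² = 1/0.034728 ≈ 28.8.

σ₀² = 28.8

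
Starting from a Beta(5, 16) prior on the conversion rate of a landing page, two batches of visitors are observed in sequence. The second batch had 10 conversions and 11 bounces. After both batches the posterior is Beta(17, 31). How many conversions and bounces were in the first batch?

Because Beta–binomial updating is additive in the counts, the combined data contributed (α_post−α_prior, β_post−β_prior) successes and failures.
Total across both batches: 17−5=12 conversions, 31−16=15 bounces.
Subtract the second batch: 12−10=2 conversions and 15−11=4 bounces.

2 conversions and 4 bounces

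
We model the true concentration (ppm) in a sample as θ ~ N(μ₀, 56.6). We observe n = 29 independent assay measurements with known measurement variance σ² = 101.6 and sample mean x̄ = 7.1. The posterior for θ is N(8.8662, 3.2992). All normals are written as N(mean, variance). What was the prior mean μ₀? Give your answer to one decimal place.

The posterior mean is a precision-weighted average: μ_n = (τ₀μ₀ + τ_data·x̄)/(τ₀+τ_data), with τ₀=1/σ₀² and τ_data=n/σ².
Here τ₀ = 1/56.6 = 0.017668 and τ_data = 29/101.6 = 0.285433, so τ_n = 0.303101.
Rearranging for μ₀: μ₀ = (μ_n·τ_n − τ_data·x̄)/τ₀ = (8.8662·0.303101 − 0.285433·7.1) / 0.017668 = 0.660780/0.017668 ≈ 37.4.

μ₀ = 37.4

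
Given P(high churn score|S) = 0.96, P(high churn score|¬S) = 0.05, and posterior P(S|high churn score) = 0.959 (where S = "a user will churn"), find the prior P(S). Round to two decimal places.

P(S) = 0.55

In odds form, posterior odds = prior odds × likelihood ratio, so prior odds = posterior odds ÷ LR.
Posterior odds = 0.959/(1−0.959) = 23.3902. LR = 0.96/0.05 = 19.2000.
Prior odds = 23.3902/19.2000 = 1.2182, so P(S) = 1.2182/(1+1.2182) ≈ 0.55.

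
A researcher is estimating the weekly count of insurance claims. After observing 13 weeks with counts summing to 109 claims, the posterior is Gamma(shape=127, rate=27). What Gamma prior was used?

A Gamma(α, β) prior (rate parametrization) on a Poisson rate with n observations summing to S gives posterior Gamma(α+S, β+n).
So α = 127 − 109 = 18 and β = 27 − 13 = 14.

Gamma(shape=18, rate=14)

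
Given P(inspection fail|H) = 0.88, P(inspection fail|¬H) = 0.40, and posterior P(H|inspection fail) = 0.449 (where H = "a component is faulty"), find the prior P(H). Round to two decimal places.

P(H) = 0.27

In odds form, posterior odds = prior odds × likelihood ratio, so prior odds = posterior odds ÷ LR.
Posterior odds = 0.449/(1−0.449) = 0.8149. LR = 0.88/0.40 = 2.2000.
Prior odds = 0.8149/2.2000 = 0.3704, so P(H) = 0.3704/(1+0.3704) ≈ 0.27.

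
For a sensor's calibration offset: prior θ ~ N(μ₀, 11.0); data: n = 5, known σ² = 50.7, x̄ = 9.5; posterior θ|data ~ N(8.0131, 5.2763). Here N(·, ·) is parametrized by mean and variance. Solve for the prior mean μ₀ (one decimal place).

The posterior mean is a precision-weighted average: μ_n = (τ₀μ₀ + τ_data·x̄)/(τ₀+τ_data), with τ₀=1/σ₀² and τ_data=n/σ².
Here τ₀ = 1/11.0 = 0.090909 and τ_data = 5/50.7 = 0.098619, so τ_n = 0.189528.
Rearranging for μ₀: μ₀ = (μ_n·τ_n − τ_data·x̄)/τ₀ = (8.0131·0.189528 − 0.098619·9.5) / 0.090909 = 0.581826/0.090909 ≈ 6.4.

μ₀ = 6.4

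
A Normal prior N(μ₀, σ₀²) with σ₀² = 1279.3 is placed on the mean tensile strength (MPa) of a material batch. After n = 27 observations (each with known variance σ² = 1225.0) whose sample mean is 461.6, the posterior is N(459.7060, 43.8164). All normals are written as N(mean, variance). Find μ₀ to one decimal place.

μ₀ = 406.3

With known observation variance, the Normal–Normal posterior has precision τ_n = τ₀ + n/σ² and mean μ_n = (τ₀μ₀ + (n/σ²)x̄)/τ_n.
Here τ₀ = 1/1279.3 = 0.000782 and τ_data = 27/1225.0 = 0.022041, so τ_n = 0.022823.
Rearranging for μ₀: μ₀ = (μ_n·τ_n − τ_data·x̄)/τ₀ = (459.7060·0.022823 − 0.022041·461.6) / 0.000782 = 0.317744/0.000782 ≈ 406.3.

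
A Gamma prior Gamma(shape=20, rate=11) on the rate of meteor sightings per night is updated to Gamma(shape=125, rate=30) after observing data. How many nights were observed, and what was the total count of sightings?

A Gamma(α, β) prior (rate parametrization) on a Poisson rate with n observations summing to S gives posterior Gamma(α+S, β+n).
Matching: Σxᵢ = 125 − 20 = 105 and n = 30 − 11 = 19.

n = 19 nights with total 105 sightings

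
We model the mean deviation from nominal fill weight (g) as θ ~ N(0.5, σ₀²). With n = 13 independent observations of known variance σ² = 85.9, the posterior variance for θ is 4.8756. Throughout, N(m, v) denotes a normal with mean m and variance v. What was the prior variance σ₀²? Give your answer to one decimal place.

σ₀² = 18.6

For the Normal–Normal model with known σ², precisions add: τ_n = τ₀ + n/σ².
So 1/σ₀² = 1/4.8756 − 13/85.9 = 0.205103 − 0.151339 = 0.053764.
Hence σ₀² = 1/0.053764 ≈ 18.6.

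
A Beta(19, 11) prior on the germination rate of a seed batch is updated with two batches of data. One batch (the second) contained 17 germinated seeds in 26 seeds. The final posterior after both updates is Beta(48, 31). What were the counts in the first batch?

12 germinated seeds and 11 non-germinating seeds

Sequential conjugate updates are equivalent to a single update on the pooled data, so total successes = posterior α − prior α and total failures = posterior β − prior β.
Total across both batches: 48−19=29 germinated seeds, 31−11=20 non-germinating seeds.
Subtract the second batch: 29−17=12 germinated seeds and 20−9=11 non-germinating seeds.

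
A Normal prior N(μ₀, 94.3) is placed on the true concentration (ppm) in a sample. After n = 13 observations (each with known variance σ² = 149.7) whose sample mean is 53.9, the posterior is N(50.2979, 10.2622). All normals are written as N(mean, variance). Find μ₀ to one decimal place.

With known observation variance, the Normal–Normal posterior has precision τ_n = τ₀ + n/σ² and mean μ_n = (τ₀μ₀ + (n/σ²)x̄)/τ_n.
Here τ₀ = 1/94.3 = 0.010604 and τ_data = 13/149.7 = 0.086840, so τ_n = 0.097444.
Rearranging for μ₀: μ₀ = (μ_n·τ_n − τ_data·x̄)/τ₀ = (50.2979·0.097444 − 0.086840·53.9) / 0.010604 = 0.220553/0.010604 ≈ 20.8.

μ₀ = 20.8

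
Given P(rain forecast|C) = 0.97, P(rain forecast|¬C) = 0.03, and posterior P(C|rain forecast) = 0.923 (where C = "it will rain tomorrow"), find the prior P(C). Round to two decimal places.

Bayes' rule in odds form gives O(C|E) = O(C)·[P(E|C)/P(E|¬C)], hence O(C) = O(C|E)/LR.
Posterior odds = 0.923/(1−0.923) = 11.9870. LR = 0.97/0.03 = 32.3333.
Prior odds = 11.9870/32.3333 = 0.3707, so P(C) = 0.3707/(1+0.3707) ≈ 0.27.

P(C) = 0.27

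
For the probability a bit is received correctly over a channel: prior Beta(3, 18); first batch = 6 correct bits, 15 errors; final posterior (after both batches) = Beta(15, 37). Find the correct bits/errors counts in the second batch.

Sequential conjugate updates are equivalent to a single update on the pooled data, so total successes = posterior α − prior α and total failures = posterior β − prior β.
Total across both batches: 15−3=12 correct bits, 37−18=19 errors.
Subtract the first batch: 12−6=6 correct bits and 19−15=4 errors.

6 correct bits and 4 errors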